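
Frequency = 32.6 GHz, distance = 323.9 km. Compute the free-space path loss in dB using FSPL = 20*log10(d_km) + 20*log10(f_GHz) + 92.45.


20*log10(323.9) = 50.21
20*log10(32.6) = 30.26
FSPL = 172.9 dB

172.9 dB


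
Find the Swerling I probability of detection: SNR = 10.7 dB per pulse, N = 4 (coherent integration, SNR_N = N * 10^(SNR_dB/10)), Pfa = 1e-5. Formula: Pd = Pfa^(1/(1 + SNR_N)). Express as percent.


SNR_lin = 10^(10.7/10) = 11.74898
SNR_N = 4 * 11.74898 = 46.99592
1/(1 + SNR_N) = 1/47.99592 = 0.0208351
Pd = (1e-5)^0.0208351 = 0.78673
Pd = 78.7%

78.7%


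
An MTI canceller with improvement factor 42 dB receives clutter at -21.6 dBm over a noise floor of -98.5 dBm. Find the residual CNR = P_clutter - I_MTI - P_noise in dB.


CNR = -21.6 - 42 - (-98.5) = 34.9 dB

34.9 dB


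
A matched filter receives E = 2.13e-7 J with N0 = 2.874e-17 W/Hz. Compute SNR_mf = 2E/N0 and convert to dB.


SNR_lin = 2 * 2.13e-7 / 2.874e-17 = 1.482e10
SNR_dB = 10*log10(1.482e10) = 101.7 dB

101.7 dB


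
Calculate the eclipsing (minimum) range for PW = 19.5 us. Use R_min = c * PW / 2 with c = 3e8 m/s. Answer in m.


R_min = 3e8 * 19.5e-6 / 2 = 2925.0 m

2925.0 m


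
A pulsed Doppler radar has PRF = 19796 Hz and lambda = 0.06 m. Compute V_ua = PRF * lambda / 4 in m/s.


V_ua = 19796 * 0.06 / 4 = 296.9 m/s

296.9 m/s


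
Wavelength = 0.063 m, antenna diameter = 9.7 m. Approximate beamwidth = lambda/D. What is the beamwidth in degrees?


BW_rad = 0.063 / 9.7 = 0.006495
BW_deg = 0.37 degrees

0.37 degrees


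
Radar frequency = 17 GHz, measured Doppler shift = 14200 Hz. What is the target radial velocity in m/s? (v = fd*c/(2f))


v = 14200 * 3e8 / (2 * 17000000000.0) = 125.3 m/s

125.3 m/s


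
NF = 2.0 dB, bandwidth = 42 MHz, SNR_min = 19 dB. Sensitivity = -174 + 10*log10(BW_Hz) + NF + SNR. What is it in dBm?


10*log10(42000000.0) = 76.23
S = -174 + 76.23 + 2.0 + 19 = -76.8 dBm

-76.8 dBm


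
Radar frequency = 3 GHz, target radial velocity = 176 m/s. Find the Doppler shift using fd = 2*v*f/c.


fd = 2 * 176 * 3000000000.0 / 3e8 = 3520.0 Hz

3520.0 Hz


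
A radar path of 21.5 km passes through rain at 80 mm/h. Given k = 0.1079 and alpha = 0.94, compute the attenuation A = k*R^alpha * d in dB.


gamma = 0.1079 * 80^0.94 = 6.6363 dB/km
A = 6.6363 * 21.5 = 142.68 dB

142.68 dB


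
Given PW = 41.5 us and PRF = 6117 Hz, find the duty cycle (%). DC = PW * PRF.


DC = 41.5e-6 * 6117 * 100 = 25.39%

25.39%


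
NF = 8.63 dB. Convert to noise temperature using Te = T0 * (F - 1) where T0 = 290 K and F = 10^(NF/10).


NF_lin = 10^(8.63/10) = 7.294575
Te = 290 * (7.294575 - 1) = 1825.4 K

1825.4 K


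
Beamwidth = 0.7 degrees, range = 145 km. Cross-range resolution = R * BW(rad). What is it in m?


BW_rad = 0.012217305
CR = 145000 * 0.012217305 = 1771.5 m

1771.5 m


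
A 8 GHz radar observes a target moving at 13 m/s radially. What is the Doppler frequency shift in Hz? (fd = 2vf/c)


fd = 2 * 13 * 8000000000.0 / 3e8 = 693.3 Hz

693.3 Hz


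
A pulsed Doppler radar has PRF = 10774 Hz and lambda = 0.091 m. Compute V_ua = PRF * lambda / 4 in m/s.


V_ua = 10774 * 0.091 / 4 = 245.1 m/s

245.1 m/s


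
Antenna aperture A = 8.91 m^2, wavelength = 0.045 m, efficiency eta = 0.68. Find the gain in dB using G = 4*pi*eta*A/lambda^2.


G_linear = 4*pi*0.68*8.91/0.045^2 = 37598.58
G_dB = 10*log10(37598.58) = 45.8 dB

45.8 dB


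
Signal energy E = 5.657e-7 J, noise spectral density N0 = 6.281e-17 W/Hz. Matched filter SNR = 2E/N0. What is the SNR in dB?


SNR_lin = 2 * 5.657e-7 / 6.281e-17 = 1.801e10
SNR_dB = 10*log10(1.801e10) = 102.6 dB

102.6 dB


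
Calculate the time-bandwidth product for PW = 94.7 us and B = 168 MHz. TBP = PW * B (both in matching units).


TBP = 94.7 * 168 = 15909.6

15909.6


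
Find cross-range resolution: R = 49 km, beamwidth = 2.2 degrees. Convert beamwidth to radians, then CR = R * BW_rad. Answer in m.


BW_rad = 0.038397244
CR = 49000 * 0.038397244 = 1881.5 m

1881.5 m


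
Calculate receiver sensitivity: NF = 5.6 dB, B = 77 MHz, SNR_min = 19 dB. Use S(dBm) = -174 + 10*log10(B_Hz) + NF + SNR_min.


10*log10(77000000.0) = 78.86
S = -174 + 78.86 + 5.6 + 19 = -70.5 dBm

-70.5 dBm


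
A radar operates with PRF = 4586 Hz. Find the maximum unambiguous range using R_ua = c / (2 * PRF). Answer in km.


R_ua = 3e8 / (2 * 4586) = 32708.2 m = 32.7 km

32.7 km


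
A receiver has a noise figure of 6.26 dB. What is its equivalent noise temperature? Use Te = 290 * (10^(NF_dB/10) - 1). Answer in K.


NF_lin = 10^(6.26/10) = 4.226686
Te = 290 * (4.226686 - 1) = 935.7 K

935.7 K


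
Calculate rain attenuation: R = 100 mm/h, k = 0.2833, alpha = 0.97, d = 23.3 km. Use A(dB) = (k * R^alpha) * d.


gamma = 0.2833 * 100^0.97 = 24.674399 dB/km
A = 24.674399 * 23.3 = 574.91 dB

574.91 dB


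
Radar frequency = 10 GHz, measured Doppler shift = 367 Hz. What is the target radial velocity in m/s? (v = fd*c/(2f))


v = 367 * 3e8 / (2 * 10000000000.0) = 5.5 m/s

5.5 m/s


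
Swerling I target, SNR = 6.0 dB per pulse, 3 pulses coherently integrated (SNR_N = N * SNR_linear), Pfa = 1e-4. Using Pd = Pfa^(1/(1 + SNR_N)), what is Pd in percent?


SNR_lin = 10^(6.0/10) = 3.98107
SNR_N = 3 * 3.98107 = 11.94321
1/(1 + SNR_N) = 1/12.94321 = 0.0772606
Pd = (1e-4)^0.0772606 = 0.49086
Pd = 49.1%

49.1%


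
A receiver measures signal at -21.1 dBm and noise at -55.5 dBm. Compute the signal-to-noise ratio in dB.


SNR = -21.1 - (-55.5) = 34.4 dB

34.4 dB


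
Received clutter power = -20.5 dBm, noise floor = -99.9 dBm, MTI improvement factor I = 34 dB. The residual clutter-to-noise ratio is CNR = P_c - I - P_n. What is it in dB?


CNR = -20.5 - 34 - (-99.9) = 45.4 dB

45.4 dB


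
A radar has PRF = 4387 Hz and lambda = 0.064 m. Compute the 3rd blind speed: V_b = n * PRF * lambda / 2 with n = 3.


V_blind = 3 * 4387 * 0.064 / 2 = 421.2 m/s

421.2 m/s


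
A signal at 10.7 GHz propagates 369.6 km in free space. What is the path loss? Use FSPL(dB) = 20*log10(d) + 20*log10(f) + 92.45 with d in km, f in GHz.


20*log10(369.6) = 51.35
20*log10(10.7) = 20.59
FSPL = 164.4 dB

164.4 dB


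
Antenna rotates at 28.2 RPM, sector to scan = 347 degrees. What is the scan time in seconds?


t = 347 / (28.2 * 360) * 60 = 2.05 s

2.05 s


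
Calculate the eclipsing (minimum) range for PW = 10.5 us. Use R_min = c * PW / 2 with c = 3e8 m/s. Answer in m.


R_min = 3e8 * 10.5e-6 / 2 = 1575.0 m

1575.0 m


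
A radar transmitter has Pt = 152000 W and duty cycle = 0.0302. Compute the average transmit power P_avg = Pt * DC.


P_avg = 152000 * 0.0302 = 4590.4 W

4590.4 W


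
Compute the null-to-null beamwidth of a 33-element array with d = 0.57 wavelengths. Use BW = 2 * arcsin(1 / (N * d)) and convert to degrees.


1/(N*d) = 1/(33*0.57) = 0.053163
BW = 2*arcsin(0.053163) = 6.1 degrees

6.1 degrees


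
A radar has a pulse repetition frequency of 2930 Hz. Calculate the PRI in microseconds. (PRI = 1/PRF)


PRI = 1/2930 = 0.0003412969 s = 341.3 us

341.3 us


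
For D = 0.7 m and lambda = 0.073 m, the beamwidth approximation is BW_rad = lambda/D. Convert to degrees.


BW_rad = 0.073 / 0.7 = 0.104286
BW_deg = 5.98 degrees

5.98 degrees


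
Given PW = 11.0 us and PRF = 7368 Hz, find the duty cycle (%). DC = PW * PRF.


DC = 11.0e-6 * 7368 * 100 = 8.1%

8.1%


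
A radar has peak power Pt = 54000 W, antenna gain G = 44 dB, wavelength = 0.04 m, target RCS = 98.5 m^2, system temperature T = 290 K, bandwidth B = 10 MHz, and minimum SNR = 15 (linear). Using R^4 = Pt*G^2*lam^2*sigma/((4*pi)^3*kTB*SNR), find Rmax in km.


G_lin = 10^(44/10) = 25118.864315
R^4 = 54000 * 25118.864315^2 * 0.04^2 * 98.5 / ((4*pi)^3 * 1.38e-23 * 290 * 10000000.0 * 15)
R^4 = 4.50767e21 m^4
R_max = (4.50767e21)^(1/4) = 259112.3 m = 259.1 km

259.1 km


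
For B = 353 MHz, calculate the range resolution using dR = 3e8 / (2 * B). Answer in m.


dR = 3e8 / (2 * 353000000.0) = 0.42 m

0.42 m


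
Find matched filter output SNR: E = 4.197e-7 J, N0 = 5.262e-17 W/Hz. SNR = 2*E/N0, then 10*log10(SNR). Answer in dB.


SNR_lin = 2 * 4.197e-7 / 5.262e-17 = 1.595e10
SNR_dB = 10*log10(1.595e10) = 102.0 dB

102.0 dB


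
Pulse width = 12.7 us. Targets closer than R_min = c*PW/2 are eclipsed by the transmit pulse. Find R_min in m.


R_min = 3e8 * 12.7e-6 / 2 = 1905.0 m

1905.0 m


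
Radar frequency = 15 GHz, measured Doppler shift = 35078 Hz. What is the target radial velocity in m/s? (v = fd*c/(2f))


v = 35078 * 3e8 / (2 * 15000000000.0) = 350.8 m/s

350.8 m/s


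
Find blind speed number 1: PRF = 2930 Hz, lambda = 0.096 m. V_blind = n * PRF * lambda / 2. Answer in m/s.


V_blind = 1 * 2930 * 0.096 / 2 = 140.6 m/s

140.6 m/s


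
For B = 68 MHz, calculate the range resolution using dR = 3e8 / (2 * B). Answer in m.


dR = 3e8 / (2 * 68000000.0) = 2.21 m

2.21 m


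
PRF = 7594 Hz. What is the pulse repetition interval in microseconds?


PRI = 1/7594 = 0.0001316829 s = 131.7 us

131.7 us


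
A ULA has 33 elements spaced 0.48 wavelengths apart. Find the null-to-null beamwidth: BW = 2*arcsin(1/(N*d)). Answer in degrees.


1/(N*d) = 1/(33*0.48) = 0.063131
BW = 2*arcsin(0.063131) = 7.2 degrees

7.2 degrees


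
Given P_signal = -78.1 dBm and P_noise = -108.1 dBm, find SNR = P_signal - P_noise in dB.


SNR = -78.1 - (-108.1) = 30.0 dB

30.0 dB


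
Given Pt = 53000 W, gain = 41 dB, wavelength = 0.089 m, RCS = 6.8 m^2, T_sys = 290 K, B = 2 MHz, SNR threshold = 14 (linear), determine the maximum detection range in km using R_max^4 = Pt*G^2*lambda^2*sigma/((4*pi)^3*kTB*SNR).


G_lin = 10^(41/10) = 12589.254118
R^4 = 53000 * 12589.254118^2 * 0.089^2 * 6.8 / ((4*pi)^3 * 1.38e-23 * 290 * 2000000.0 * 14)
R^4 = 2.0347e21 m^4
R_max = (2.0347e21)^(1/4) = 212385.6 m = 212.4 km

212.4 km


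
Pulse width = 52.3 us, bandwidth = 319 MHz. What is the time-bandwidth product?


TBP = 52.3 * 319 = 16683.7

16683.7


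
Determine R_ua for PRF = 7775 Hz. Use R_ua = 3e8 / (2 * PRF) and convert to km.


R_ua = 3e8 / (2 * 7775) = 19292.6 m = 19.3 km

19.3 km


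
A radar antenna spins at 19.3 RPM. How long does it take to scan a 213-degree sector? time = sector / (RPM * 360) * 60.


t = 213 / (19.3 * 360) * 60 = 1.84 s

1.84 s


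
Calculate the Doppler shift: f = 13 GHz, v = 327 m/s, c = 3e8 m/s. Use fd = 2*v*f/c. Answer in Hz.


fd = 2 * 327 * 13000000000.0 / 3e8 = 28340.0 Hz

28340.0 Hz


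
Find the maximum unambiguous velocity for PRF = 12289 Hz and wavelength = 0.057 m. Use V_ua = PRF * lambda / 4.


V_ua = 12289 * 0.057 / 4 = 175.1 m/s

175.1 m/s


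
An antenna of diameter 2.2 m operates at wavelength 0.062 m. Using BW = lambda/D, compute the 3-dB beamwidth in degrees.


BW_rad = 0.062 / 2.2 = 0.028182
BW_deg = 1.61 degrees

1.61 degrees


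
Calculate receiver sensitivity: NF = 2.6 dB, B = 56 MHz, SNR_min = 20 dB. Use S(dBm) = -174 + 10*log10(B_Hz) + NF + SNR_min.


10*log10(56000000.0) = 77.48
S = -174 + 77.48 + 2.6 + 20 = -73.9 dBm

-73.9 dBm


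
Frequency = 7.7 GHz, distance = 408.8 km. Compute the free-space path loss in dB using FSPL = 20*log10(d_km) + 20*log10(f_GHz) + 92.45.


20*log10(408.8) = 52.23
20*log10(7.7) = 17.73
FSPL = 162.4 dB

162.4 dB


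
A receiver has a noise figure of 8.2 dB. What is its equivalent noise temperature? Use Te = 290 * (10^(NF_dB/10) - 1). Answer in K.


NF_lin = 10^(8.2/10) = 6.606934
Te = 290 * (6.606934 - 1) = 1626.0 K

1626.0 K


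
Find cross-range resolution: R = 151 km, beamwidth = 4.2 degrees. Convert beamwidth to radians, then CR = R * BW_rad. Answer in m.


BW_rad = 0.073303829
CR = 151000 * 0.073303829 = 11068.9 m

11068.9 m


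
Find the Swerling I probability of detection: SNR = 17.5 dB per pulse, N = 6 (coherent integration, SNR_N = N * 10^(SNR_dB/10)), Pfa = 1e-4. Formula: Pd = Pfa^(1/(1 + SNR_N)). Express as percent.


SNR_lin = 10^(17.5/10) = 56.23413
SNR_N = 6 * 56.23413 = 337.40478
1/(1 + SNR_N) = 1/338.40478 = 0.002955
Pd = (1e-4)^0.002955 = 0.97315
Pd = 97.3%

97.3%


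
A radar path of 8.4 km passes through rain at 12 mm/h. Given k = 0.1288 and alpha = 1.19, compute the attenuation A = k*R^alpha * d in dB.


gamma = 0.1288 * 12^1.19 = 2.47823 dB/km
A = 2.47823 * 8.4 = 20.82 dB

20.82 dB


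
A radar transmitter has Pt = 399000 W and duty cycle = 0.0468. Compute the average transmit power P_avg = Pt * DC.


P_avg = 399000 * 0.0468 = 18673.2 W

18673.2 W


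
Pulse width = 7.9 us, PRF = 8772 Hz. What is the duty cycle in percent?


DC = 7.9e-6 * 8772 * 100 = 6.93%

6.93%


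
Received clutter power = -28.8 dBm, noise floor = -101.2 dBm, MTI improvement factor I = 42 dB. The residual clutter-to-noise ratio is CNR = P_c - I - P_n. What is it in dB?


CNR = -28.8 - 42 - (-101.2) = 30.4 dB

30.4 dB


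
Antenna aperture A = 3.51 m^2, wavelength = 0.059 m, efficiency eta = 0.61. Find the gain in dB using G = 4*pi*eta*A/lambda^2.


G_linear = 4*pi*0.61*3.51/0.059^2 = 7729.35
G_dB = 10*log10(7729.35) = 38.9 dB

38.9 dB


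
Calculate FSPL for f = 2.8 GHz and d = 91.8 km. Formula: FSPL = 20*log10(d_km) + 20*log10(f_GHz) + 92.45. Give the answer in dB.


20*log10(91.8) = 39.26
20*log10(2.8) = 8.94
FSPL = 140.7 dB

140.7 dB


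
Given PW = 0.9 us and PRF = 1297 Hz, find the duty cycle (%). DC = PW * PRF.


DC = 0.9e-6 * 1297 * 100 = 0.12%

0.12%


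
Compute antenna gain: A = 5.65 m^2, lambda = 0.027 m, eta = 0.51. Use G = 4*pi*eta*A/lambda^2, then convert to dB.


G_linear = 4*pi*0.51*5.65/0.027^2 = 49670.78
G_dB = 10*log10(49670.78) = 47.0 dB

47.0 dB


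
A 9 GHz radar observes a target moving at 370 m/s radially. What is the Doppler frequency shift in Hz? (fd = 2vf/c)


fd = 2 * 370 * 9000000000.0 / 3e8 = 22200.0 Hz

22200.0 Hz


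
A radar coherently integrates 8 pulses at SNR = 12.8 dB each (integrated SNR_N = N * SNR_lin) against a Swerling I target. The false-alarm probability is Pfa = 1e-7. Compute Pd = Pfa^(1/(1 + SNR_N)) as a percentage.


SNR_lin = 10^(12.8/10) = 19.05461
SNR_N = 8 * 19.05461 = 152.43688
1/(1 + SNR_N) = 1/153.43688 = 0.0065173
Pd = (1e-7)^0.0065173 = 0.90028
Pd = 90.0%

90.0%


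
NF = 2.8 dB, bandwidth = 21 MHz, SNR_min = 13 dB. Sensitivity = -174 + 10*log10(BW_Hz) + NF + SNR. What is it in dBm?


10*log10(21000000.0) = 73.22
S = -174 + 73.22 + 2.8 + 13 = -85.0 dBm

-85.0 dBm


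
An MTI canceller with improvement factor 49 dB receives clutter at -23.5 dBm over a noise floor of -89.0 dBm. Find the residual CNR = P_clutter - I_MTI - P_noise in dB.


CNR = -23.5 - 49 - (-89.0) = 16.5 dB

16.5 dB


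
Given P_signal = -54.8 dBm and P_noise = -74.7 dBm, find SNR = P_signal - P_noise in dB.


SNR = -54.8 - (-74.7) = 19.9 dB

19.9 dB


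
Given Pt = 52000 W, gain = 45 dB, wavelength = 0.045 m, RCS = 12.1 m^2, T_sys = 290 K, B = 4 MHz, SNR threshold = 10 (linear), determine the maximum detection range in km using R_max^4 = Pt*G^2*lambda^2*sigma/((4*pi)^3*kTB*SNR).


G_lin = 10^(45/10) = 31622.776602
R^4 = 52000 * 31622.776602^2 * 0.045^2 * 12.1 / ((4*pi)^3 * 1.38e-23 * 290 * 4000000.0 * 10)
R^4 = 4.01095e21 m^4
R_max = (4.01095e21)^(1/4) = 251658.6 m = 251.7 km

251.7 km


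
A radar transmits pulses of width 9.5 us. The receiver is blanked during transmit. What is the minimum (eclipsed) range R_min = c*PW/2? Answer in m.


R_min = 3e8 * 9.5e-6 / 2 = 1425.0 m

1425.0 m


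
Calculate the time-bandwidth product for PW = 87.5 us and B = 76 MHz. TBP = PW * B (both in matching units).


TBP = 87.5 * 76 = 6650.0

6650.0


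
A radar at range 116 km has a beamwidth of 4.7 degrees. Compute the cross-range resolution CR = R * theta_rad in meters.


BW_rad = 0.082030475
CR = 116000 * 0.082030475 = 9515.5 m

9515.5 m


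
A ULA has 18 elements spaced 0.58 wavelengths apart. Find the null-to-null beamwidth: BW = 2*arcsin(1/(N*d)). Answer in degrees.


1/(N*d) = 1/(18*0.58) = 0.095785
BW = 2*arcsin(0.095785) = 11.0 degrees

11.0 degrees


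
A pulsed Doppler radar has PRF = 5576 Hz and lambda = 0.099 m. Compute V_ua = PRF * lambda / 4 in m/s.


V_ua = 5576 * 0.099 / 4 = 138.0 m/s

138.0 m/s


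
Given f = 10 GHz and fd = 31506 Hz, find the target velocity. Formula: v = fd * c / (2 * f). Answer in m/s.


v = 31506 * 3e8 / (2 * 10000000000.0) = 472.6 m/s

472.6 m/s


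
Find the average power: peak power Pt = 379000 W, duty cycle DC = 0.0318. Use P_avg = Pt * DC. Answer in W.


P_avg = 379000 * 0.0318 = 12052.2 W

12052.2 W


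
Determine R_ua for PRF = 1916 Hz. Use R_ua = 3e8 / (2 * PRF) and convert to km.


R_ua = 3e8 / (2 * 1916) = 78288.1 m = 78.3 km

78.3 km


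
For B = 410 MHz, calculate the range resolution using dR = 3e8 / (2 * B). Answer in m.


dR = 3e8 / (2 * 410000000.0) = 0.37 m

0.37 m


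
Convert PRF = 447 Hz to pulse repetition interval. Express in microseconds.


PRI = 1/447 = 0.0022371365 s = 2237.1 us

2237.1 us


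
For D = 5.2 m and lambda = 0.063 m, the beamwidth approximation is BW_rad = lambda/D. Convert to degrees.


BW_rad = 0.063 / 5.2 = 0.012115
BW_deg = 0.69 degrees

0.69 degrees


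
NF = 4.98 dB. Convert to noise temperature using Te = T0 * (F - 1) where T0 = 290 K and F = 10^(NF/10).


NF_lin = 10^(4.98/10) = 3.147748
Te = 290 * (3.147748 - 1) = 622.8 K

622.8 K


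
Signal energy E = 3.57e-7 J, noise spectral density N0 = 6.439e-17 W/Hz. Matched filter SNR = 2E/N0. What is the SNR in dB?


SNR_lin = 2 * 3.57e-7 / 6.439e-17 = 1.109e10
SNR_dB = 10*log10(1.109e10) = 100.4 dB

100.4 dB


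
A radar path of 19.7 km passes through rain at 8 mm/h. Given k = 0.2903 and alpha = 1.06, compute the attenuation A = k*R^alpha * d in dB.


gamma = 0.2903 * 8^1.06 = 2.63101 dB/km
A = 2.63101 * 19.7 = 51.83 dB

51.83 dB


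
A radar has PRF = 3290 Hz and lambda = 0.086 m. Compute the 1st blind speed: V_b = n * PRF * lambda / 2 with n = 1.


V_blind = 1 * 3290 * 0.086 / 2 = 141.5 m/s

141.5 m/s


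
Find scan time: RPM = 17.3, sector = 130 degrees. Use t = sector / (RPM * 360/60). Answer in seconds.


t = 130 / (17.3 * 360) * 60 = 1.25 s

1.25 s


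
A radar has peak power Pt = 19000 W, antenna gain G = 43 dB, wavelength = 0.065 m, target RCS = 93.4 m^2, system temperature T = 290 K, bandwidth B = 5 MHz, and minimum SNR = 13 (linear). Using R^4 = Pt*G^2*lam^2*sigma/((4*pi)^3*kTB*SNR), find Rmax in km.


G_lin = 10^(43/10) = 19952.62315
R^4 = 19000 * 19952.62315^2 * 0.065^2 * 93.4 / ((4*pi)^3 * 1.38e-23 * 290 * 5000000.0 * 13)
R^4 = 5.78239e21 m^4
R_max = (5.78239e21)^(1/4) = 275757.2 m = 275.8 km

275.8 km


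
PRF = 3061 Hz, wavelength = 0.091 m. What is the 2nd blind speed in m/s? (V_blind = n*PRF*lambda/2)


V_blind = 2 * 3061 * 0.091 / 2 = 278.6 m/s

278.6 m/s


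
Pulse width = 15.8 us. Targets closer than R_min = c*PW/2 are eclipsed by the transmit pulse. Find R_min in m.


R_min = 3e8 * 15.8e-6 / 2 = 2370.0 m

2370.0 m


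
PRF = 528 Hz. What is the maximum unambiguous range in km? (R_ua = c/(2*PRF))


R_ua = 3e8 / (2 * 528) = 284090.9 m = 284.1 km

284.1 km


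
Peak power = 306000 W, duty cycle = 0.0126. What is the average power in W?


P_avg = 306000 * 0.0126 = 3855.6 W

3855.6 W


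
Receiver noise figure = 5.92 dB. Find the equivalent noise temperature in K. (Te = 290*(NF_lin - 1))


NF_lin = 10^(5.92/10) = 3.908409
Te = 290 * (3.908409 - 1) = 843.4 K

843.4 K


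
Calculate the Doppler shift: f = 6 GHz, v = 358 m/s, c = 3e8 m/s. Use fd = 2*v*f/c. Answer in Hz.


fd = 2 * 358 * 6000000000.0 / 3e8 = 14320.0 Hz

14320.0 Hz


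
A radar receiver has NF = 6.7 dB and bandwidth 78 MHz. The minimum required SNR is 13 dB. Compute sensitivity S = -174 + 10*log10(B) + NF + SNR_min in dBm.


10*log10(78000000.0) = 78.92
S = -174 + 78.92 + 6.7 + 13 = -75.4 dBm

-75.4 dBm


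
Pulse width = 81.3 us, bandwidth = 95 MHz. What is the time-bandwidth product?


TBP = 81.3 * 95 = 7723.5

7723.5


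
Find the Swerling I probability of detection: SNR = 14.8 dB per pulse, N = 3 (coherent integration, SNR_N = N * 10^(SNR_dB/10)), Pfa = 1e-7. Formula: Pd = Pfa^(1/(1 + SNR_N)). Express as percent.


SNR_lin = 10^(14.8/10) = 30.19952
SNR_N = 3 * 30.19952 = 90.59856
1/(1 + SNR_N) = 1/91.59856 = 0.0109172
Pd = (1e-7)^0.0109172 = 0.83865
Pd = 83.9%

83.9%


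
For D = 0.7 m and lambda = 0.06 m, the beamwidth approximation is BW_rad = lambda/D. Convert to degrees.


BW_rad = 0.06 / 0.7 = 0.085714
BW_deg = 4.91 degrees

4.91 degrees


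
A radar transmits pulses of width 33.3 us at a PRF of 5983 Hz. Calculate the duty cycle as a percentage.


DC = 33.3e-6 * 5983 * 100 = 19.92%

19.92%


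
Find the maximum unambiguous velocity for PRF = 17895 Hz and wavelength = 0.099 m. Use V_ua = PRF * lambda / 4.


V_ua = 17895 * 0.099 / 4 = 442.9 m/s

442.9 m/s


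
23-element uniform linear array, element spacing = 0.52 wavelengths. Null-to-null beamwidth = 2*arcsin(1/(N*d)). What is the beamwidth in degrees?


1/(N*d) = 1/(23*0.52) = 0.083612
BW = 2*arcsin(0.083612) = 9.6 degrees

9.6 degrees


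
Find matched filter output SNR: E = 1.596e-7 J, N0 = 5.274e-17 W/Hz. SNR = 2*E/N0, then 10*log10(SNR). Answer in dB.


SNR_lin = 2 * 1.596e-7 / 5.274e-17 = 6.052e9
SNR_dB = 10*log10(6.052e9) = 97.8 dB

97.8 dB


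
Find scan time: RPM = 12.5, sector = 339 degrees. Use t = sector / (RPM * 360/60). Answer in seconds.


t = 339 / (12.5 * 360) * 60 = 4.52 s

4.52 s


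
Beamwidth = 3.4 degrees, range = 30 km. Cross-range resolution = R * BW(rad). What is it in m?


BW_rad = 0.059341195
CR = 30000 * 0.059341195 = 1780.2 m

1780.2 m


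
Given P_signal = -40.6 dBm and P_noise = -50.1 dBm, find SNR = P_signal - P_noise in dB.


SNR = -40.6 - (-50.1) = 9.5 dB

9.5 dB


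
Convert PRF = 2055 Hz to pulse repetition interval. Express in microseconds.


PRI = 1/2055 = 0.000486618 s = 486.6 us

486.6 us


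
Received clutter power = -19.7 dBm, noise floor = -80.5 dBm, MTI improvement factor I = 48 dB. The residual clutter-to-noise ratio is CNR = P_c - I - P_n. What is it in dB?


CNR = -19.7 - 48 - (-80.5) = 12.8 dB

12.8 dB


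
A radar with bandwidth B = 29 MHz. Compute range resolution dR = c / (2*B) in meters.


dR = 3e8 / (2 * 29000000.0) = 5.17 m

5.17 m


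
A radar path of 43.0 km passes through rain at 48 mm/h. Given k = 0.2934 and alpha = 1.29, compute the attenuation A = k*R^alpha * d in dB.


gamma = 0.2934 * 48^1.29 = 43.277414 dB/km
A = 43.277414 * 43.0 = 1860.93 dB

1860.93 dB


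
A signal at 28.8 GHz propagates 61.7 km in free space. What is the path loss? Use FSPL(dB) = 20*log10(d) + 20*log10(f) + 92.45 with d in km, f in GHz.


20*log10(61.7) = 35.81
20*log10(28.8) = 29.19
FSPL = 157.4 dB

157.4 dB


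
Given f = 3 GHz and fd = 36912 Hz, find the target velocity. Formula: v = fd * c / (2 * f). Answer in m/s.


v = 36912 * 3e8 / (2 * 3000000000.0) = 1845.6 m/s

1845.6 m/s


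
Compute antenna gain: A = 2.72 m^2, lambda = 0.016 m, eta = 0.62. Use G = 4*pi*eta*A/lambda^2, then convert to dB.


G_linear = 4*pi*0.62*2.72/0.016^2 = 82780.97
G_dB = 10*log10(82780.97) = 49.2 dB

49.2 dB


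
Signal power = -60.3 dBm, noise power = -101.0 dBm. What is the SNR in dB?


SNR = -60.3 - (-101.0) = 40.7 dB

40.7 dB


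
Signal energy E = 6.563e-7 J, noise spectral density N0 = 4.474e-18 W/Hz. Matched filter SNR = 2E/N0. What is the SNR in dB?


SNR_lin = 2 * 6.563e-7 / 4.474e-18 = 2.934e11
SNR_dB = 10*log10(2.934e11) = 114.7 dB

114.7 dB


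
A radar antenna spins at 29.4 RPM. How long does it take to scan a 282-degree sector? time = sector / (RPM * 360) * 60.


t = 282 / (29.4 * 360) * 60 = 1.6 s

1.6 s


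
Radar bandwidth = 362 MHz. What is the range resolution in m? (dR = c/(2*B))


dR = 3e8 / (2 * 362000000.0) = 0.41 m

0.41 m


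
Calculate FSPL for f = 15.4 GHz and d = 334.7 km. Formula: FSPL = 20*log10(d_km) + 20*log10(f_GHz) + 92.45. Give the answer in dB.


20*log10(334.7) = 50.49
20*log10(15.4) = 23.75
FSPL = 166.7 dB

166.7 dB


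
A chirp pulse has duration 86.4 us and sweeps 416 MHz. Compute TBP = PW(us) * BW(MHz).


TBP = 86.4 * 416 = 35942.4

35942.4


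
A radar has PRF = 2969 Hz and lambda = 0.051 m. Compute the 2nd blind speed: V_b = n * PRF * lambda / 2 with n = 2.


V_blind = 2 * 2969 * 0.051 / 2 = 151.4 m/s

151.4 m/s


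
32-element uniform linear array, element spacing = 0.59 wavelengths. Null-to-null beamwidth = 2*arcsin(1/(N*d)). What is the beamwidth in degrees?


1/(N*d) = 1/(32*0.59) = 0.052966
BW = 2*arcsin(0.052966) = 6.1 degrees

6.1 degrees


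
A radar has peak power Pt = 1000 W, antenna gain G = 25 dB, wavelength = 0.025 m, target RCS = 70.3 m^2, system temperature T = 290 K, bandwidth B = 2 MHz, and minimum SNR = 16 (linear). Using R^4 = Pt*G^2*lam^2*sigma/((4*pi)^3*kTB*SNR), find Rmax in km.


G_lin = 10^(25/10) = 316.227766
R^4 = 1000 * 316.227766^2 * 0.025^2 * 70.3 / ((4*pi)^3 * 1.38e-23 * 290 * 2000000.0 * 16)
R^4 = 1.72894e16 m^4
R_max = (1.72894e16)^(1/4) = 11466.9 m = 11.5 km

11.5 km


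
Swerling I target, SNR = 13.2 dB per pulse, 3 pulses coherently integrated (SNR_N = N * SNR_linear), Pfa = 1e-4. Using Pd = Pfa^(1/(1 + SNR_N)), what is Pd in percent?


SNR_lin = 10^(13.2/10) = 20.89296
SNR_N = 3 * 20.89296 = 62.67888
1/(1 + SNR_N) = 1/63.67888 = 0.0157038
Pd = (1e-4)^0.0157038 = 0.86534
Pd = 86.5%

86.5%


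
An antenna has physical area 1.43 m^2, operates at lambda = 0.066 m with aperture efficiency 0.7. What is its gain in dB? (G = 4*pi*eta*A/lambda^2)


G_linear = 4*pi*0.7*1.43/0.066^2 = 2887.73
G_dB = 10*log10(2887.73) = 34.6 dB

34.6 dB


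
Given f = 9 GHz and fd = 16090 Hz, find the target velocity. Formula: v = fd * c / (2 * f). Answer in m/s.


v = 16090 * 3e8 / (2 * 9000000000.0) = 268.2 m/s

268.2 m/s


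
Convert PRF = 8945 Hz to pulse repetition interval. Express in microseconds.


PRI = 1/8945 = 0.0001117943 s = 111.8 us

111.8 us


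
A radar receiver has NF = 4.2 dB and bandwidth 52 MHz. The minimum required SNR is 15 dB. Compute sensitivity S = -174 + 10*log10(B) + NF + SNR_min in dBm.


10*log10(52000000.0) = 77.16
S = -174 + 77.16 + 4.2 + 15 = -77.6 dBm

-77.6 dBm


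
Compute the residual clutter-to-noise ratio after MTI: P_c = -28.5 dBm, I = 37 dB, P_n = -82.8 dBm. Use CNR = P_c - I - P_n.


CNR = -28.5 - 37 - (-82.8) = 17.3 dB

17.3 dB


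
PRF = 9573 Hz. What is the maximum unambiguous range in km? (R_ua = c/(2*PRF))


R_ua = 3e8 / (2 * 9573) = 15669.1 m = 15.7 km

15.7 km


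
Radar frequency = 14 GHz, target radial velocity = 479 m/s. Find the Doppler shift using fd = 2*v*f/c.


fd = 2 * 479 * 14000000000.0 / 3e8 = 44706.7 Hz

44706.7 Hz


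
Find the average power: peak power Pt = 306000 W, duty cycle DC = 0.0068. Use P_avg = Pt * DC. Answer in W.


P_avg = 306000 * 0.0068 = 2080.8 W

2080.8 W


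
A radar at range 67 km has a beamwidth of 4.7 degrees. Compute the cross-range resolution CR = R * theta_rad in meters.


BW_rad = 0.082030475
CR = 67000 * 0.082030475 = 5496.0 m

5496.0 m


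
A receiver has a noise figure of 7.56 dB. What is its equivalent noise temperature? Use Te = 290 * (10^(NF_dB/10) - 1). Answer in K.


NF_lin = 10^(7.56/10) = 5.701643
Te = 290 * (5.701643 - 1) = 1363.5 K

1363.5 K


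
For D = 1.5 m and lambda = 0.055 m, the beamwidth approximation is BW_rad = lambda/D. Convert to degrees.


BW_rad = 0.055 / 1.5 = 0.036667
BW_deg = 2.1 degrees

2.1 degrees


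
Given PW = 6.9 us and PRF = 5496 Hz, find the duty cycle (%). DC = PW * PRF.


DC = 6.9e-6 * 5496 * 100 = 3.79%

3.79%


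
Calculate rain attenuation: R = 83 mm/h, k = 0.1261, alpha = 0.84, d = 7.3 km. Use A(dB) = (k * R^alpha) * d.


gamma = 0.1261 * 83^0.84 = 5.161081 dB/km
A = 5.161081 * 7.3 = 37.68 dB

37.68 dB


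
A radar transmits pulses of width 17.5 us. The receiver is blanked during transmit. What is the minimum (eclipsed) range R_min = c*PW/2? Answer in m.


R_min = 3e8 * 17.5e-6 / 2 = 2625.0 m

2625.0 m


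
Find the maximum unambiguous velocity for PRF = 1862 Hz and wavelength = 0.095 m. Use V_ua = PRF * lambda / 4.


V_ua = 1862 * 0.095 / 4 = 44.2 m/s

44.2 m/s


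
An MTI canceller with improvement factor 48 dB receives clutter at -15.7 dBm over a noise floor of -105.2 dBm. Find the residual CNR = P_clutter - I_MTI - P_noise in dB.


CNR = -15.7 - 48 - (-105.2) = 41.5 dB

41.5 dB


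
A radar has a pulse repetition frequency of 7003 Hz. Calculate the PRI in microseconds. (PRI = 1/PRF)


PRI = 1/7003 = 0.0001427959 s = 142.8 us

142.8 us


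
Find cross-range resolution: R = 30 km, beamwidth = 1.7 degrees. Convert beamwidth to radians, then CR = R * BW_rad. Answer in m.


BW_rad = 0.029670597
CR = 30000 * 0.029670597 = 890.1 m

890.1 m


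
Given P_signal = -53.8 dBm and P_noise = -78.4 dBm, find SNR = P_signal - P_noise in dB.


SNR = -53.8 - (-78.4) = 24.6 dB

24.6 dB


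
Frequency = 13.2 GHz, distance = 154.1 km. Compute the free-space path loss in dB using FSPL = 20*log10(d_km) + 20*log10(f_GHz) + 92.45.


20*log10(154.1) = 43.76
20*log10(13.2) = 22.41
FSPL = 158.6 dB

158.6 dB


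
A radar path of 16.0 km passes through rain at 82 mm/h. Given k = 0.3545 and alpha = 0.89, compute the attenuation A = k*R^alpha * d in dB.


gamma = 0.3545 * 82^0.89 = 17.902372 dB/km
A = 17.902372 * 16.0 = 286.44 dB

286.44 dB


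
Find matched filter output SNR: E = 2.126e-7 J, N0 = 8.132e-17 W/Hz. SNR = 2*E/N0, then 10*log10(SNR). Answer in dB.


SNR_lin = 2 * 2.126e-7 / 8.132e-17 = 5.229e9
SNR_dB = 10*log10(5.229e9) = 97.2 dB

97.2 dB


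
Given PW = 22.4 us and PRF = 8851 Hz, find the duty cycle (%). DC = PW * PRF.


DC = 22.4e-6 * 8851 * 100 = 19.83%

19.83%


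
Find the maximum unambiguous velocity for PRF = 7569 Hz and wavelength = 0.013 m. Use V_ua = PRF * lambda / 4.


V_ua = 7569 * 0.013 / 4 = 24.6 m/s

24.6 m/s


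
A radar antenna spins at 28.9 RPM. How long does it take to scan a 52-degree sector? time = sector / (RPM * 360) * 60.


t = 52 / (28.9 * 360) * 60 = 0.3 s

0.3 s


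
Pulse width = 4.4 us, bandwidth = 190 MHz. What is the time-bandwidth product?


TBP = 4.4 * 190 = 836.0

836.0


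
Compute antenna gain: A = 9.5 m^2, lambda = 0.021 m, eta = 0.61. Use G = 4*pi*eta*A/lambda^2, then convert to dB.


G_linear = 4*pi*0.61*9.5/0.021^2 = 165129.52
G_dB = 10*log10(165129.52) = 52.2 dB

52.2 dB


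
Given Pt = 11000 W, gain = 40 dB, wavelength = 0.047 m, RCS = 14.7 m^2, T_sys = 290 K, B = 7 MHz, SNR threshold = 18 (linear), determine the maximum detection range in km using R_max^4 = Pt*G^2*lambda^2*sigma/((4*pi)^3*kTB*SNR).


G_lin = 10^(40/10) = 10000.0
R^4 = 11000 * 10000.0^2 * 0.047^2 * 14.7 / ((4*pi)^3 * 1.38e-23 * 290 * 7000000.0 * 18)
R^4 = 3.56967e19 m^4
R_max = (3.56967e19)^(1/4) = 77296.0 m = 77.3 km

77.3 km


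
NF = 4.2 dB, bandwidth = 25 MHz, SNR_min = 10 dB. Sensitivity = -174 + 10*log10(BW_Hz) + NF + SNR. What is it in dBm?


10*log10(25000000.0) = 73.98
S = -174 + 73.98 + 4.2 + 10 = -85.8 dBm

-85.8 dBm


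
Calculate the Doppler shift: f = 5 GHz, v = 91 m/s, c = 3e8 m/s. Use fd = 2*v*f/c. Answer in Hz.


fd = 2 * 91 * 5000000000.0 / 3e8 = 3033.3 Hz

3033.3 Hz


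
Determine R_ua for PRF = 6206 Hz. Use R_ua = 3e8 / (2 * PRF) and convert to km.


R_ua = 3e8 / (2 * 6206) = 24170.2 m = 24.2 km

24.2 km


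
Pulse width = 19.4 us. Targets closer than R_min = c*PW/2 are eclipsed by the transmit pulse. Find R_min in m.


R_min = 3e8 * 19.4e-6 / 2 = 2910.0 m

2910.0 m


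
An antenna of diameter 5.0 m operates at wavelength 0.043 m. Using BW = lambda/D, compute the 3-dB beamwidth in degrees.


BW_rad = 0.043 / 5.0 = 0.0086
BW_deg = 0.49 degrees

0.49 degrees


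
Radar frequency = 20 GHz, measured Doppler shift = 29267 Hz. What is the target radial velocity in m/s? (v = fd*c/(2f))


v = 29267 * 3e8 / (2 * 20000000000.0) = 219.5 m/s

219.5 m/s


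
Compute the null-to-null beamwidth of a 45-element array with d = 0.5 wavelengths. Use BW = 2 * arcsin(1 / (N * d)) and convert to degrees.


1/(N*d) = 1/(45*0.5) = 0.044444
BW = 2*arcsin(0.044444) = 5.1 degrees

5.1 degrees


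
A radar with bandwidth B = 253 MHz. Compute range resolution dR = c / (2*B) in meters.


dR = 3e8 / (2 * 253000000.0) = 0.59 m

0.59 m


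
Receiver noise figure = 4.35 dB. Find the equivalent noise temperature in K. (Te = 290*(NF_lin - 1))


NF_lin = 10^(4.35/10) = 2.722701
Te = 290 * (2.722701 - 1) = 499.6 K

499.6 K


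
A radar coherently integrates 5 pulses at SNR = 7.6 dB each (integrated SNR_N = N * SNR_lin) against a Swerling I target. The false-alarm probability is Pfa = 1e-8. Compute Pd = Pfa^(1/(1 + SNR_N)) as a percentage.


SNR_lin = 10^(7.6/10) = 5.7544
SNR_N = 5 * 5.7544 = 28.772
1/(1 + SNR_N) = 1/29.772 = 0.0335886
Pd = (1e-8)^0.0335886 = 0.53863
Pd = 53.9%

53.9%


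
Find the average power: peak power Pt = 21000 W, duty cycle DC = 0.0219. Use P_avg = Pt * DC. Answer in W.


P_avg = 21000 * 0.0219 = 459.9 W

459.9 W


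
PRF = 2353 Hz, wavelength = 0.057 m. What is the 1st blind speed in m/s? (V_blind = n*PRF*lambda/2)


V_blind = 1 * 2353 * 0.057 / 2 = 67.1 m/s

67.1 m/s


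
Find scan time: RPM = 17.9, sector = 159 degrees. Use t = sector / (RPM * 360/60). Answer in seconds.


t = 159 / (17.9 * 360) * 60 = 1.48 s

1.48 s


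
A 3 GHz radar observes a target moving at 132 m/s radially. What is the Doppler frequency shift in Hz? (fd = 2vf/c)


fd = 2 * 132 * 3000000000.0 / 3e8 = 2640.0 Hz

2640.0 Hz


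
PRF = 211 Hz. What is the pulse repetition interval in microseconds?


PRI = 1/211 = 0.0047393365 s = 4739.3 us

4739.3 us


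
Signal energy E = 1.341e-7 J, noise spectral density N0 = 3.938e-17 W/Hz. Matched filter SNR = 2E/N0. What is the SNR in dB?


SNR_lin = 2 * 1.341e-7 / 3.938e-17 = 6.811e9
SNR_dB = 10*log10(6.811e9) = 98.3 dB

98.3 dB


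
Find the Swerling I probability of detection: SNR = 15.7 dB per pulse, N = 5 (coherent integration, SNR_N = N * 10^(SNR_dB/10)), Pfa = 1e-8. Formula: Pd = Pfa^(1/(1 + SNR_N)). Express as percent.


SNR_lin = 10^(15.7/10) = 37.15352
SNR_N = 5 * 37.15352 = 185.7676
1/(1 + SNR_N) = 1/186.7676 = 0.0053542
Pd = (1e-8)^0.0053542 = 0.90608
Pd = 90.6%

90.6%


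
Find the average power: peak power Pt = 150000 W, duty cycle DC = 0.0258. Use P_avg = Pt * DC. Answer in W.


P_avg = 150000 * 0.0258 = 3870.0 W

3870.0 W


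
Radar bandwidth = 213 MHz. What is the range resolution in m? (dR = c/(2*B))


dR = 3e8 / (2 * 213000000.0) = 0.7 m

0.7 m


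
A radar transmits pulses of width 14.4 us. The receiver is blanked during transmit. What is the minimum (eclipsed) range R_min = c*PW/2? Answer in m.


R_min = 3e8 * 14.4e-6 / 2 = 2160.0 m

2160.0 m


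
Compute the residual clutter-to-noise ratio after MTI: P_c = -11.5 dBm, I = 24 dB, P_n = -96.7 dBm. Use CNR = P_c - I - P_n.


CNR = -11.5 - 24 - (-96.7) = 61.2 dB

61.2 dB


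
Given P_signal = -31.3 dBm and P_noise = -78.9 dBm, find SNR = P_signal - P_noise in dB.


SNR = -31.3 - (-78.9) = 47.6 dB

47.6 dB


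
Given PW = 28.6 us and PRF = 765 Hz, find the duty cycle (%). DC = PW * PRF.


DC = 28.6e-6 * 765 * 100 = 2.19%

2.19%


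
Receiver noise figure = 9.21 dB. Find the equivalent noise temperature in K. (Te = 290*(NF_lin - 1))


NF_lin = 10^(9.21/10) = 8.336812
Te = 290 * (8.336812 - 1) = 2127.7 K

2127.7 K


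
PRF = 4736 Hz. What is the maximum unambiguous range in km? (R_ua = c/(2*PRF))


R_ua = 3e8 / (2 * 4736) = 31672.3 m = 31.7 km

31.7 km


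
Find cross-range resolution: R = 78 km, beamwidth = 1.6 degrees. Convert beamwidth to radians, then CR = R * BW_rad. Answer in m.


BW_rad = 0.027925268
CR = 78000 * 0.027925268 = 2178.2 m

2178.2 m


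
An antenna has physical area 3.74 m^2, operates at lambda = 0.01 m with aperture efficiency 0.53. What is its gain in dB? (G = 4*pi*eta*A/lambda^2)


G_linear = 4*pi*0.53*3.74/0.01^2 = 249090.6
G_dB = 10*log10(249090.6) = 54.0 dB

54.0 dB


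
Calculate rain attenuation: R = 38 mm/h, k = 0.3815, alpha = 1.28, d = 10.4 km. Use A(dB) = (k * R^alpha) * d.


gamma = 0.3815 * 38^1.28 = 40.143714 dB/km
A = 40.143714 * 10.4 = 417.49 dB

417.49 dB


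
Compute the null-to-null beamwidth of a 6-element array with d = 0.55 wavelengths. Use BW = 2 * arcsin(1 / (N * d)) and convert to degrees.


1/(N*d) = 1/(6*0.55) = 0.30303
BW = 2*arcsin(0.30303) = 35.3 degrees

35.3 degrees


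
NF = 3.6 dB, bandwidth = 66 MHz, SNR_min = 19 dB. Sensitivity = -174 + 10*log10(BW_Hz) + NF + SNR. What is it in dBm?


10*log10(66000000.0) = 78.2
S = -174 + 78.2 + 3.6 + 19 = -73.2 dBm

-73.2 dBm


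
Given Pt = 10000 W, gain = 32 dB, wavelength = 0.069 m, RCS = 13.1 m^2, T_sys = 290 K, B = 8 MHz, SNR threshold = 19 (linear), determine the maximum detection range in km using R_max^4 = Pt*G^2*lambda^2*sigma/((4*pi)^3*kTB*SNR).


G_lin = 10^(32/10) = 1584.893192
R^4 = 10000 * 1584.893192^2 * 0.069^2 * 13.1 / ((4*pi)^3 * 1.38e-23 * 290 * 8000000.0 * 19)
R^4 = 1.29783e18 m^4
R_max = (1.29783e18)^(1/4) = 33752.4 m = 33.8 km

33.8 km


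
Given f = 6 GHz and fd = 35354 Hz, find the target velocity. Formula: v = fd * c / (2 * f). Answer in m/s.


v = 35354 * 3e8 / (2 * 6000000000.0) = 883.9 m/s

883.9 m/s


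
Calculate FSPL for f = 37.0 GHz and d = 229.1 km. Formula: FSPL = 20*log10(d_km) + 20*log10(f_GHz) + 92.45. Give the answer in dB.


20*log10(229.1) = 47.2
20*log10(37.0) = 31.36
FSPL = 171.0 dB

171.0 dB


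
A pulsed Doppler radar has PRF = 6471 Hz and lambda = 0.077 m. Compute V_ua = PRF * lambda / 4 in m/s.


V_ua = 6471 * 0.077 / 4 = 124.6 m/s

124.6 m/s


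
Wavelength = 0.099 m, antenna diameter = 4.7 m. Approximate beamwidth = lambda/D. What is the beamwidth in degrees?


BW_rad = 0.099 / 4.7 = 0.021064
BW_deg = 1.21 degrees

1.21 degrees


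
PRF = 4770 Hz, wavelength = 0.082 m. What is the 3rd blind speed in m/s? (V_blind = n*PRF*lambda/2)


V_blind = 3 * 4770 * 0.082 / 2 = 586.7 m/s

586.7 m/s


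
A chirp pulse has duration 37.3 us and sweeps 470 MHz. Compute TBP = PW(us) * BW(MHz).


TBP = 37.3 * 470 = 17531.0

17531.0


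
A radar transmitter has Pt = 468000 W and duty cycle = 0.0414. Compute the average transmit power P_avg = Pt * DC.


P_avg = 468000 * 0.0414 = 19375.2 W

19375.2 W


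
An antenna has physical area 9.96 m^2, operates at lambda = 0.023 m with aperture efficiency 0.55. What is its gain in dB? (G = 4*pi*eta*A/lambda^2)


G_linear = 4*pi*0.55*9.96/0.023^2 = 130129.64
G_dB = 10*log10(130129.64) = 51.1 dB

51.1 dB


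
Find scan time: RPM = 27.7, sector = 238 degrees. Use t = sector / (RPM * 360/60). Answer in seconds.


t = 238 / (27.7 * 360) * 60 = 1.43 s

1.43 s


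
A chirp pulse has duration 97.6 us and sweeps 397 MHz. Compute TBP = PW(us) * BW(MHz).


TBP = 97.6 * 397 = 38747.2

38747.2


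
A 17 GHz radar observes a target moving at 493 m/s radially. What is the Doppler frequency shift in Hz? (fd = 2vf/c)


fd = 2 * 493 * 17000000000.0 / 3e8 = 55873.3 Hz

55873.3 Hz


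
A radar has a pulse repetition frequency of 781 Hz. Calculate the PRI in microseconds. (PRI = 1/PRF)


PRI = 1/781 = 0.0012804097 s = 1280.4 us

1280.4 us


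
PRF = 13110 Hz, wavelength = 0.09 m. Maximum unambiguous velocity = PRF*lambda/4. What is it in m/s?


V_ua = 13110 * 0.09 / 4 = 295.0 m/s

295.0 m/s
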